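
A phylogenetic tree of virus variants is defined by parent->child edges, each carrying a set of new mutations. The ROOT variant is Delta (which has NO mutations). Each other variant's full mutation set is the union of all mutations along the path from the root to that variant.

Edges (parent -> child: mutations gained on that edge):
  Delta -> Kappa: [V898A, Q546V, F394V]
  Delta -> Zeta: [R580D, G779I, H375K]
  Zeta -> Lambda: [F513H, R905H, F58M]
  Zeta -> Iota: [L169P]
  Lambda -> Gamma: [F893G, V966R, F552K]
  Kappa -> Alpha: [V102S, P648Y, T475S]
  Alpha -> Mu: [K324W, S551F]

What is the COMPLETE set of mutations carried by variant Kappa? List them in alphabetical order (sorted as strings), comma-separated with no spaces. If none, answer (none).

At Delta: gained [] -> total []
At Kappa: gained ['V898A', 'Q546V', 'F394V'] -> total ['F394V', 'Q546V', 'V898A']

Answer: F394V,Q546V,V898A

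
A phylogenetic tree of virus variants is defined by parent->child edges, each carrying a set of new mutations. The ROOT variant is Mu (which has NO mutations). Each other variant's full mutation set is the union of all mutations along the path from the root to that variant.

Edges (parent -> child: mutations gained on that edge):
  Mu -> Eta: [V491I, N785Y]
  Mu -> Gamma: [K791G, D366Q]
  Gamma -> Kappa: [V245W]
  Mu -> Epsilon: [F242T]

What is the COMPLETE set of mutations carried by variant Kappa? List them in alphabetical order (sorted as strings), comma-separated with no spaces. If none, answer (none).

Answer: D366Q,K791G,V245W

Derivation:
At Mu: gained [] -> total []
At Gamma: gained ['K791G', 'D366Q'] -> total ['D366Q', 'K791G']
At Kappa: gained ['V245W'] -> total ['D366Q', 'K791G', 'V245W']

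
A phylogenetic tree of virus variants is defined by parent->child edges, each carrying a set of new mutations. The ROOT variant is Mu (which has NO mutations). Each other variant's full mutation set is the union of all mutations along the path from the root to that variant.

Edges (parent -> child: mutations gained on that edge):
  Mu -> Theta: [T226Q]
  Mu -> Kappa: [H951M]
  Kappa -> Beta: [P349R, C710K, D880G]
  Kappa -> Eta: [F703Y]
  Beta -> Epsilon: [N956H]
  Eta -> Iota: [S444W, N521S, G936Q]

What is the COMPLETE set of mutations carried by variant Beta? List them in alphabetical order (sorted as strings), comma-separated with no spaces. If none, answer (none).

Answer: C710K,D880G,H951M,P349R

Derivation:
At Mu: gained [] -> total []
At Kappa: gained ['H951M'] -> total ['H951M']
At Beta: gained ['P349R', 'C710K', 'D880G'] -> total ['C710K', 'D880G', 'H951M', 'P349R']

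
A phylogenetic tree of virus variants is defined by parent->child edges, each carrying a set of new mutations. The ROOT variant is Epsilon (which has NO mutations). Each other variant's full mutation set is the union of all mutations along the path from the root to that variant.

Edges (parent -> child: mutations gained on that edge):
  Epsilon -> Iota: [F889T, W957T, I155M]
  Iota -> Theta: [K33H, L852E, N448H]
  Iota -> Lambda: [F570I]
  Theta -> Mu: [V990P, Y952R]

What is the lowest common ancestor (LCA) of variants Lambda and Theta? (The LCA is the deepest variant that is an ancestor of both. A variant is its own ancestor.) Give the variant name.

Answer: Iota

Derivation:
Path from root to Lambda: Epsilon -> Iota -> Lambda
  ancestors of Lambda: {Epsilon, Iota, Lambda}
Path from root to Theta: Epsilon -> Iota -> Theta
  ancestors of Theta: {Epsilon, Iota, Theta}
Common ancestors: {Epsilon, Iota}
Walk up from Theta: Theta (not in ancestors of Lambda), Iota (in ancestors of Lambda), Epsilon (in ancestors of Lambda)
Deepest common ancestor (LCA) = Iota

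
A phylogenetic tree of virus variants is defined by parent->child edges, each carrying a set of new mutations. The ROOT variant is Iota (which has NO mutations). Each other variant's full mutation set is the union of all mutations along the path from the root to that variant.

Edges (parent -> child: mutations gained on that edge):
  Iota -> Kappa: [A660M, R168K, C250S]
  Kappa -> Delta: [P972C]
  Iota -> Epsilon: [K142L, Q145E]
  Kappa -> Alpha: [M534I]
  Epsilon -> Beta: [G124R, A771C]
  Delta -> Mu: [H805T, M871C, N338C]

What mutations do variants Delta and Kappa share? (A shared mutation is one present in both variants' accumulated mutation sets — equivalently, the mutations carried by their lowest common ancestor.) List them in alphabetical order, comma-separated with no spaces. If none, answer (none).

Accumulating mutations along path to Delta:
  At Iota: gained [] -> total []
  At Kappa: gained ['A660M', 'R168K', 'C250S'] -> total ['A660M', 'C250S', 'R168K']
  At Delta: gained ['P972C'] -> total ['A660M', 'C250S', 'P972C', 'R168K']
Mutations(Delta) = ['A660M', 'C250S', 'P972C', 'R168K']
Accumulating mutations along path to Kappa:
  At Iota: gained [] -> total []
  At Kappa: gained ['A660M', 'R168K', 'C250S'] -> total ['A660M', 'C250S', 'R168K']
Mutations(Kappa) = ['A660M', 'C250S', 'R168K']
Intersection: ['A660M', 'C250S', 'P972C', 'R168K'] ∩ ['A660M', 'C250S', 'R168K'] = ['A660M', 'C250S', 'R168K']

Answer: A660M,C250S,R168K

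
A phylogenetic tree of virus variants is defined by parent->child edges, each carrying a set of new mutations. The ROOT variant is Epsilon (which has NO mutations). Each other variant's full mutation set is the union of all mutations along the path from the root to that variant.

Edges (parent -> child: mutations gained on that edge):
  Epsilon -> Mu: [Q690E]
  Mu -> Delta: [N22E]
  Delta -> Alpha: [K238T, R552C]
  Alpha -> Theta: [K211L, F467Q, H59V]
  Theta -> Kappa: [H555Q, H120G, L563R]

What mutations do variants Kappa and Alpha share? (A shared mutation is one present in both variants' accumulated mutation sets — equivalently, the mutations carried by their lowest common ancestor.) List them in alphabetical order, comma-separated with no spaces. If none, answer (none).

Accumulating mutations along path to Kappa:
  At Epsilon: gained [] -> total []
  At Mu: gained ['Q690E'] -> total ['Q690E']
  At Delta: gained ['N22E'] -> total ['N22E', 'Q690E']
  At Alpha: gained ['K238T', 'R552C'] -> total ['K238T', 'N22E', 'Q690E', 'R552C']
  At Theta: gained ['K211L', 'F467Q', 'H59V'] -> total ['F467Q', 'H59V', 'K211L', 'K238T', 'N22E', 'Q690E', 'R552C']
  At Kappa: gained ['H555Q', 'H120G', 'L563R'] -> total ['F467Q', 'H120G', 'H555Q', 'H59V', 'K211L', 'K238T', 'L563R', 'N22E', 'Q690E', 'R552C']
Mutations(Kappa) = ['F467Q', 'H120G', 'H555Q', 'H59V', 'K211L', 'K238T', 'L563R', 'N22E', 'Q690E', 'R552C']
Accumulating mutations along path to Alpha:
  At Epsilon: gained [] -> total []
  At Mu: gained ['Q690E'] -> total ['Q690E']
  At Delta: gained ['N22E'] -> total ['N22E', 'Q690E']
  At Alpha: gained ['K238T', 'R552C'] -> total ['K238T', 'N22E', 'Q690E', 'R552C']
Mutations(Alpha) = ['K238T', 'N22E', 'Q690E', 'R552C']
Intersection: ['F467Q', 'H120G', 'H555Q', 'H59V', 'K211L', 'K238T', 'L563R', 'N22E', 'Q690E', 'R552C'] ∩ ['K238T', 'N22E', 'Q690E', 'R552C'] = ['K238T', 'N22E', 'Q690E', 'R552C']

Answer: K238T,N22E,Q690E,R552C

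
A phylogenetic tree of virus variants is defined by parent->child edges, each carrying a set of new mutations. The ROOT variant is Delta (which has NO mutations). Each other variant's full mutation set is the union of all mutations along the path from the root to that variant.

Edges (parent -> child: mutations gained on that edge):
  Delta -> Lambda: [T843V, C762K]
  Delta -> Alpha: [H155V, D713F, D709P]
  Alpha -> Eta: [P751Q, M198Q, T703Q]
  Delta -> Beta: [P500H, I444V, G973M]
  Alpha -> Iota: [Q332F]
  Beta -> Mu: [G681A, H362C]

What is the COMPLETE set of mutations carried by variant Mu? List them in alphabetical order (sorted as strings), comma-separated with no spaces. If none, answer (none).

At Delta: gained [] -> total []
At Beta: gained ['P500H', 'I444V', 'G973M'] -> total ['G973M', 'I444V', 'P500H']
At Mu: gained ['G681A', 'H362C'] -> total ['G681A', 'G973M', 'H362C', 'I444V', 'P500H']

Answer: G681A,G973M,H362C,I444V,P500H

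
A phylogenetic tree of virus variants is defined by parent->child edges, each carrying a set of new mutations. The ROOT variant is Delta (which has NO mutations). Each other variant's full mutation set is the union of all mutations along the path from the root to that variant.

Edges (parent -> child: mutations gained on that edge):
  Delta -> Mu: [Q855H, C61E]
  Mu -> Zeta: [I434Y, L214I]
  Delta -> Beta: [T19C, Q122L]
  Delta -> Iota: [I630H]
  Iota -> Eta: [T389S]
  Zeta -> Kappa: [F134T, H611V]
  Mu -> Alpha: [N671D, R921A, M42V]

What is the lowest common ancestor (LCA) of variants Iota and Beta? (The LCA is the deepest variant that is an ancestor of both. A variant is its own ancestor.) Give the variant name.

Path from root to Iota: Delta -> Iota
  ancestors of Iota: {Delta, Iota}
Path from root to Beta: Delta -> Beta
  ancestors of Beta: {Delta, Beta}
Common ancestors: {Delta}
Walk up from Beta: Beta (not in ancestors of Iota), Delta (in ancestors of Iota)
Deepest common ancestor (LCA) = Delta

Answer: Delta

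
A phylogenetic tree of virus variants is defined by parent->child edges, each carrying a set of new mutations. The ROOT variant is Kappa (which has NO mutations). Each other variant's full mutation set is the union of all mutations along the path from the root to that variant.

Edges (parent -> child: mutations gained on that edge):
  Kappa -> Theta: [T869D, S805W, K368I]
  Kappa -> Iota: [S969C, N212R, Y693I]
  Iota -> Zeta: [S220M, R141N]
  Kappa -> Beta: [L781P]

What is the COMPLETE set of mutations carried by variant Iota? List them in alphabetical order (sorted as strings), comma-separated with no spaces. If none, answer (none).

Answer: N212R,S969C,Y693I

Derivation:
At Kappa: gained [] -> total []
At Iota: gained ['S969C', 'N212R', 'Y693I'] -> total ['N212R', 'S969C', 'Y693I']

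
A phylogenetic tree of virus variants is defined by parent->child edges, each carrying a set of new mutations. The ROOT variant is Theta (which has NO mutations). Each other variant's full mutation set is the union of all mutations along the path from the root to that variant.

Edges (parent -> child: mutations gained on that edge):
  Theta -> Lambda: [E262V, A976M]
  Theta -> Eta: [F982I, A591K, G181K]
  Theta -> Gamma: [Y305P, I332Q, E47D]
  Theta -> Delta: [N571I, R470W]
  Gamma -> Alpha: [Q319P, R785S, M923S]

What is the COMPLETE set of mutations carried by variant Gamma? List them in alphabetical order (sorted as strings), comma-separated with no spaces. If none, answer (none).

Answer: E47D,I332Q,Y305P

Derivation:
At Theta: gained [] -> total []
At Gamma: gained ['Y305P', 'I332Q', 'E47D'] -> total ['E47D', 'I332Q', 'Y305P']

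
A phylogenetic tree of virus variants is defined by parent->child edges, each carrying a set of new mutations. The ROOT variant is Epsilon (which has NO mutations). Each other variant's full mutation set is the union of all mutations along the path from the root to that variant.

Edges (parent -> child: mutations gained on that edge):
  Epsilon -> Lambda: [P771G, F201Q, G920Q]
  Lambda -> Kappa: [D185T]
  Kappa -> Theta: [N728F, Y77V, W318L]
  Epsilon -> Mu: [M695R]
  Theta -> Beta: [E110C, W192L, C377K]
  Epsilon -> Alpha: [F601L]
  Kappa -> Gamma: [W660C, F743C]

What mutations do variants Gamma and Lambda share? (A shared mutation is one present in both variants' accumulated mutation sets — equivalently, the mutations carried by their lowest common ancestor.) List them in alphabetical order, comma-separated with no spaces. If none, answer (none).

Accumulating mutations along path to Gamma:
  At Epsilon: gained [] -> total []
  At Lambda: gained ['P771G', 'F201Q', 'G920Q'] -> total ['F201Q', 'G920Q', 'P771G']
  At Kappa: gained ['D185T'] -> total ['D185T', 'F201Q', 'G920Q', 'P771G']
  At Gamma: gained ['W660C', 'F743C'] -> total ['D185T', 'F201Q', 'F743C', 'G920Q', 'P771G', 'W660C']
Mutations(Gamma) = ['D185T', 'F201Q', 'F743C', 'G920Q', 'P771G', 'W660C']
Accumulating mutations along path to Lambda:
  At Epsilon: gained [] -> total []
  At Lambda: gained ['P771G', 'F201Q', 'G920Q'] -> total ['F201Q', 'G920Q', 'P771G']
Mutations(Lambda) = ['F201Q', 'G920Q', 'P771G']
Intersection: ['D185T', 'F201Q', 'F743C', 'G920Q', 'P771G', 'W660C'] ∩ ['F201Q', 'G920Q', 'P771G'] = ['F201Q', 'G920Q', 'P771G']

Answer: F201Q,G920Q,P771G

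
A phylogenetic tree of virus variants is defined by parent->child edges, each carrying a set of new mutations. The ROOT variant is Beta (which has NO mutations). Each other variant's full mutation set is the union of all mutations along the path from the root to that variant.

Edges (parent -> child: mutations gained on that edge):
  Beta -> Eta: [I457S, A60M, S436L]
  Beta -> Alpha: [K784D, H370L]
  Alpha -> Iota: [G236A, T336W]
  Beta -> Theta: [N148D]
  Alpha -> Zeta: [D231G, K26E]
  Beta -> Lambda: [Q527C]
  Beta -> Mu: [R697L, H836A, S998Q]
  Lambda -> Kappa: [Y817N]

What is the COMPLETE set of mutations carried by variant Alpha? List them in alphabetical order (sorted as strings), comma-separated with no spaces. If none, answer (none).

Answer: H370L,K784D

Derivation:
At Beta: gained [] -> total []
At Alpha: gained ['K784D', 'H370L'] -> total ['H370L', 'K784D']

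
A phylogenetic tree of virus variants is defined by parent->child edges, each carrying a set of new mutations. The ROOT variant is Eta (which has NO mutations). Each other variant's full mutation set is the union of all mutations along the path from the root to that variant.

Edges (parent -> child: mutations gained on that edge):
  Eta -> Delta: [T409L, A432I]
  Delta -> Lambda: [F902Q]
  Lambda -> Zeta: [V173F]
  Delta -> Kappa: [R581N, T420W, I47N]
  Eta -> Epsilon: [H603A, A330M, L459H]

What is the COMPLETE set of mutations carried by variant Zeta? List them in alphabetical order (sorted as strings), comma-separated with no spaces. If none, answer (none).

At Eta: gained [] -> total []
At Delta: gained ['T409L', 'A432I'] -> total ['A432I', 'T409L']
At Lambda: gained ['F902Q'] -> total ['A432I', 'F902Q', 'T409L']
At Zeta: gained ['V173F'] -> total ['A432I', 'F902Q', 'T409L', 'V173F']

Answer: A432I,F902Q,T409L,V173F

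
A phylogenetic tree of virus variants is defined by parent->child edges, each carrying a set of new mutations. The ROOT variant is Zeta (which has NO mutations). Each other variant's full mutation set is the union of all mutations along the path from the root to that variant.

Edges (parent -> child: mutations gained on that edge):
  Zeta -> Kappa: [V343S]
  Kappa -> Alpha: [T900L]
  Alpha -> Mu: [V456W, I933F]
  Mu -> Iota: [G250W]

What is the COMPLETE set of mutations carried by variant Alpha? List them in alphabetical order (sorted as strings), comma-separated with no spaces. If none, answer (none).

At Zeta: gained [] -> total []
At Kappa: gained ['V343S'] -> total ['V343S']
At Alpha: gained ['T900L'] -> total ['T900L', 'V343S']

Answer: T900L,V343S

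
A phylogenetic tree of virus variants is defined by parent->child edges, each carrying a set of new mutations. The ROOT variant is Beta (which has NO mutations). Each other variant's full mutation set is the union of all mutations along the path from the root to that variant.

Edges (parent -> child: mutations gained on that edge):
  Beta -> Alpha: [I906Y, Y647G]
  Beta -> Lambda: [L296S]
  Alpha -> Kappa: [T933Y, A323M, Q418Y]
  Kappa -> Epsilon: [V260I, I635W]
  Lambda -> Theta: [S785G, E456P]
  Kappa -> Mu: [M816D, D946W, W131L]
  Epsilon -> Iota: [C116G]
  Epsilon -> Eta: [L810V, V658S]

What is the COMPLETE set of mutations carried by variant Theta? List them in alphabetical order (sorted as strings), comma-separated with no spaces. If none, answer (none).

At Beta: gained [] -> total []
At Lambda: gained ['L296S'] -> total ['L296S']
At Theta: gained ['S785G', 'E456P'] -> total ['E456P', 'L296S', 'S785G']

Answer: E456P,L296S,S785G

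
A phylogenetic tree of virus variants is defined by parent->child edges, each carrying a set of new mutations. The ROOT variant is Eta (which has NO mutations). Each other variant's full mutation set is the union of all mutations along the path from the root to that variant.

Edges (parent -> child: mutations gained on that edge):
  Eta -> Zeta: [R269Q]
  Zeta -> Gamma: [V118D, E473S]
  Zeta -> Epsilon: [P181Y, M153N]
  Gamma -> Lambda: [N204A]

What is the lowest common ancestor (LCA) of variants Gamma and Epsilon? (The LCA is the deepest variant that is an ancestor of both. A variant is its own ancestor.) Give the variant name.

Path from root to Gamma: Eta -> Zeta -> Gamma
  ancestors of Gamma: {Eta, Zeta, Gamma}
Path from root to Epsilon: Eta -> Zeta -> Epsilon
  ancestors of Epsilon: {Eta, Zeta, Epsilon}
Common ancestors: {Eta, Zeta}
Walk up from Epsilon: Epsilon (not in ancestors of Gamma), Zeta (in ancestors of Gamma), Eta (in ancestors of Gamma)
Deepest common ancestor (LCA) = Zeta

Answer: Zeta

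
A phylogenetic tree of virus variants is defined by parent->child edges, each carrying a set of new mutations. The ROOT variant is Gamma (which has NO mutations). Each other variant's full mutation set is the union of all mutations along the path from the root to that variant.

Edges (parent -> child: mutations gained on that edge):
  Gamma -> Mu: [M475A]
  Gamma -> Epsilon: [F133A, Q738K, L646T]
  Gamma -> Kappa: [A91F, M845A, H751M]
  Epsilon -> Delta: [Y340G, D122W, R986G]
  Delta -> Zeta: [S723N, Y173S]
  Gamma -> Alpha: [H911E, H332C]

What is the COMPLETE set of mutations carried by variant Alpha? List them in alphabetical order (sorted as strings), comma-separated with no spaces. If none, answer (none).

At Gamma: gained [] -> total []
At Alpha: gained ['H911E', 'H332C'] -> total ['H332C', 'H911E']

Answer: H332C,H911E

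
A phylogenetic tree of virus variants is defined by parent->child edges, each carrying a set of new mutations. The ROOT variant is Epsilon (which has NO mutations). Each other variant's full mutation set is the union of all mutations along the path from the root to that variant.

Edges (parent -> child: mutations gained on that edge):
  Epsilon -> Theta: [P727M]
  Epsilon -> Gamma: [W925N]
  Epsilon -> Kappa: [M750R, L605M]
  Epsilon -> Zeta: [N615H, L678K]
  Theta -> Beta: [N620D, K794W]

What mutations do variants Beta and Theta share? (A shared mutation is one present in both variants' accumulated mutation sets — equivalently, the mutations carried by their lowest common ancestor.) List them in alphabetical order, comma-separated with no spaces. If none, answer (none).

Accumulating mutations along path to Beta:
  At Epsilon: gained [] -> total []
  At Theta: gained ['P727M'] -> total ['P727M']
  At Beta: gained ['N620D', 'K794W'] -> total ['K794W', 'N620D', 'P727M']
Mutations(Beta) = ['K794W', 'N620D', 'P727M']
Accumulating mutations along path to Theta:
  At Epsilon: gained [] -> total []
  At Theta: gained ['P727M'] -> total ['P727M']
Mutations(Theta) = ['P727M']
Intersection: ['K794W', 'N620D', 'P727M'] ∩ ['P727M'] = ['P727M']

Answer: P727M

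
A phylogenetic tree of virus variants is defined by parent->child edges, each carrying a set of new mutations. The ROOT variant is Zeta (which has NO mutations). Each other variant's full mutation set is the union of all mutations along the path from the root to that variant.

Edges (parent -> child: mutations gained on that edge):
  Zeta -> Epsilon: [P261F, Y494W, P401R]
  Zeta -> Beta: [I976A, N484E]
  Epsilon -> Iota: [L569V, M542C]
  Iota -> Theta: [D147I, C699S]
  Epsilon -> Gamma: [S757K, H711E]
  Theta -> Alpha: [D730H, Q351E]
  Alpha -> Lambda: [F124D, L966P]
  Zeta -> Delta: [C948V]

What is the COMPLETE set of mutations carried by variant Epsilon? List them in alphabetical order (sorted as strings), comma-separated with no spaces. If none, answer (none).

Answer: P261F,P401R,Y494W

Derivation:
At Zeta: gained [] -> total []
At Epsilon: gained ['P261F', 'Y494W', 'P401R'] -> total ['P261F', 'P401R', 'Y494W']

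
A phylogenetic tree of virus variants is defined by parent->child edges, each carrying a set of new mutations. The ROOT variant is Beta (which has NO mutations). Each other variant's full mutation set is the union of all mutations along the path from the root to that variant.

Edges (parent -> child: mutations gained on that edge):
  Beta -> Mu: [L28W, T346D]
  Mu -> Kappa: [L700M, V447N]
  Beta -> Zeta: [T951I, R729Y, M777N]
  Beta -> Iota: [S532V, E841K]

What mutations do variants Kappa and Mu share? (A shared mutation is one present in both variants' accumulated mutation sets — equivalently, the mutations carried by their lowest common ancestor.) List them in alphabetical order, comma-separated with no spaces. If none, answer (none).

Accumulating mutations along path to Kappa:
  At Beta: gained [] -> total []
  At Mu: gained ['L28W', 'T346D'] -> total ['L28W', 'T346D']
  At Kappa: gained ['L700M', 'V447N'] -> total ['L28W', 'L700M', 'T346D', 'V447N']
Mutations(Kappa) = ['L28W', 'L700M', 'T346D', 'V447N']
Accumulating mutations along path to Mu:
  At Beta: gained [] -> total []
  At Mu: gained ['L28W', 'T346D'] -> total ['L28W', 'T346D']
Mutations(Mu) = ['L28W', 'T346D']
Intersection: ['L28W', 'L700M', 'T346D', 'V447N'] ∩ ['L28W', 'T346D'] = ['L28W', 'T346D']

Answer: L28W,T346D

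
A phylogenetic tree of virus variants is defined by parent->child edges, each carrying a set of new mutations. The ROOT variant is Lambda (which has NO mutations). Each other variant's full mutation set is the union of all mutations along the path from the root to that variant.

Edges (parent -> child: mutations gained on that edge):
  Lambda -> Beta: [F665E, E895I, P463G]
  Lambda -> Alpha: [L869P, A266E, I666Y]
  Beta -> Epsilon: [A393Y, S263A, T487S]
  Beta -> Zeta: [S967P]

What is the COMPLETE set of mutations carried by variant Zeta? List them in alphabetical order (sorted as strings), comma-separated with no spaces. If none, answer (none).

Answer: E895I,F665E,P463G,S967P

Derivation:
At Lambda: gained [] -> total []
At Beta: gained ['F665E', 'E895I', 'P463G'] -> total ['E895I', 'F665E', 'P463G']
At Zeta: gained ['S967P'] -> total ['E895I', 'F665E', 'P463G', 'S967P']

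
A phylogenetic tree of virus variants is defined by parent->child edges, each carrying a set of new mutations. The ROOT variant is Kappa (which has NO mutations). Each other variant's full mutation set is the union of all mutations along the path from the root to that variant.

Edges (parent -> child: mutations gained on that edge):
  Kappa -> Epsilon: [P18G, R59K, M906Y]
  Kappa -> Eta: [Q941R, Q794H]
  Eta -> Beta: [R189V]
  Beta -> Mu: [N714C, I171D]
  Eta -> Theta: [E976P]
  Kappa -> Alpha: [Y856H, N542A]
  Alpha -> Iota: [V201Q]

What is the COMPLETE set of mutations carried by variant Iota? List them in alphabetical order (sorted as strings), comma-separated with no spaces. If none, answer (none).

At Kappa: gained [] -> total []
At Alpha: gained ['Y856H', 'N542A'] -> total ['N542A', 'Y856H']
At Iota: gained ['V201Q'] -> total ['N542A', 'V201Q', 'Y856H']

Answer: N542A,V201Q,Y856H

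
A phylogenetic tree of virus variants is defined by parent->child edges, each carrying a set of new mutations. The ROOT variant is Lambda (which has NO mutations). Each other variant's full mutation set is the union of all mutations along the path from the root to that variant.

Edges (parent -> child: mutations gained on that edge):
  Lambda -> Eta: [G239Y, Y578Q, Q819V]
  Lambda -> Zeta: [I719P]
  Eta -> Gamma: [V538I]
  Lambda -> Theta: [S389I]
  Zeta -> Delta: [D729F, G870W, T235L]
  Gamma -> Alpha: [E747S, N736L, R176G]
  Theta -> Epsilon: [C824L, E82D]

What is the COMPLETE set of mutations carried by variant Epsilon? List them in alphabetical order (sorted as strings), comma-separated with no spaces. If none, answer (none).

At Lambda: gained [] -> total []
At Theta: gained ['S389I'] -> total ['S389I']
At Epsilon: gained ['C824L', 'E82D'] -> total ['C824L', 'E82D', 'S389I']

Answer: C824L,E82D,S389I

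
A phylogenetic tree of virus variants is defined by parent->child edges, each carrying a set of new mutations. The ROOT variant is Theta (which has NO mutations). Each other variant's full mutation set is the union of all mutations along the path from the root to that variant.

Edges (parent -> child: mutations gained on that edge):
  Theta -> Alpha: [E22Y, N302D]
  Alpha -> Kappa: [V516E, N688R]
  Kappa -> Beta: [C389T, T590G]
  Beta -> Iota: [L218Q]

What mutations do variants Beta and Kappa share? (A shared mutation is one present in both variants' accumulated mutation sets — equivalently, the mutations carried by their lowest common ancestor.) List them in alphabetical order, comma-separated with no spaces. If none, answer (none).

Accumulating mutations along path to Beta:
  At Theta: gained [] -> total []
  At Alpha: gained ['E22Y', 'N302D'] -> total ['E22Y', 'N302D']
  At Kappa: gained ['V516E', 'N688R'] -> total ['E22Y', 'N302D', 'N688R', 'V516E']
  At Beta: gained ['C389T', 'T590G'] -> total ['C389T', 'E22Y', 'N302D', 'N688R', 'T590G', 'V516E']
Mutations(Beta) = ['C389T', 'E22Y', 'N302D', 'N688R', 'T590G', 'V516E']
Accumulating mutations along path to Kappa:
  At Theta: gained [] -> total []
  At Alpha: gained ['E22Y', 'N302D'] -> total ['E22Y', 'N302D']
  At Kappa: gained ['V516E', 'N688R'] -> total ['E22Y', 'N302D', 'N688R', 'V516E']
Mutations(Kappa) = ['E22Y', 'N302D', 'N688R', 'V516E']
Intersection: ['C389T', 'E22Y', 'N302D', 'N688R', 'T590G', 'V516E'] ∩ ['E22Y', 'N302D', 'N688R', 'V516E'] = ['E22Y', 'N302D', 'N688R', 'V516E']

Answer: E22Y,N302D,N688R,V516E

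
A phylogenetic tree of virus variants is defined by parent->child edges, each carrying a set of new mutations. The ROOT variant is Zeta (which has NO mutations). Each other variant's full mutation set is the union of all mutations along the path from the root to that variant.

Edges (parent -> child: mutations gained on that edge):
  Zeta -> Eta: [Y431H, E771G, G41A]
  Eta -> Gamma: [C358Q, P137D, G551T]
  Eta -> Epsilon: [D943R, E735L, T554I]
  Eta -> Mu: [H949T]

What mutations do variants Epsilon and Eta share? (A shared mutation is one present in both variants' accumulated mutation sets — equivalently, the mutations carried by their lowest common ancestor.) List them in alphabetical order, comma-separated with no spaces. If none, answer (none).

Accumulating mutations along path to Epsilon:
  At Zeta: gained [] -> total []
  At Eta: gained ['Y431H', 'E771G', 'G41A'] -> total ['E771G', 'G41A', 'Y431H']
  At Epsilon: gained ['D943R', 'E735L', 'T554I'] -> total ['D943R', 'E735L', 'E771G', 'G41A', 'T554I', 'Y431H']
Mutations(Epsilon) = ['D943R', 'E735L', 'E771G', 'G41A', 'T554I', 'Y431H']
Accumulating mutations along path to Eta:
  At Zeta: gained [] -> total []
  At Eta: gained ['Y431H', 'E771G', 'G41A'] -> total ['E771G', 'G41A', 'Y431H']
Mutations(Eta) = ['E771G', 'G41A', 'Y431H']
Intersection: ['D943R', 'E735L', 'E771G', 'G41A', 'T554I', 'Y431H'] ∩ ['E771G', 'G41A', 'Y431H'] = ['E771G', 'G41A', 'Y431H']

Answer: E771G,G41A,Y431H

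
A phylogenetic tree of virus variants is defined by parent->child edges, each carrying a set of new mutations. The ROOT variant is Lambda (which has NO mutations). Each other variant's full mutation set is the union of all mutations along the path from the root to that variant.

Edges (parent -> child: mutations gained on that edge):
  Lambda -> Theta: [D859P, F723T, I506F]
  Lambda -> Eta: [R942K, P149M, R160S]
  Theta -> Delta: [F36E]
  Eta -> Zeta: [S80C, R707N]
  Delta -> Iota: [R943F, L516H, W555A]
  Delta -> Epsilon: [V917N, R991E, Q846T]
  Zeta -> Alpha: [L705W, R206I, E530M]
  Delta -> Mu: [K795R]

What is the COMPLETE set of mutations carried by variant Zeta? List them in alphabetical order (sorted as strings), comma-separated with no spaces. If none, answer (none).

Answer: P149M,R160S,R707N,R942K,S80C

Derivation:
At Lambda: gained [] -> total []
At Eta: gained ['R942K', 'P149M', 'R160S'] -> total ['P149M', 'R160S', 'R942K']
At Zeta: gained ['S80C', 'R707N'] -> total ['P149M', 'R160S', 'R707N', 'R942K', 'S80C']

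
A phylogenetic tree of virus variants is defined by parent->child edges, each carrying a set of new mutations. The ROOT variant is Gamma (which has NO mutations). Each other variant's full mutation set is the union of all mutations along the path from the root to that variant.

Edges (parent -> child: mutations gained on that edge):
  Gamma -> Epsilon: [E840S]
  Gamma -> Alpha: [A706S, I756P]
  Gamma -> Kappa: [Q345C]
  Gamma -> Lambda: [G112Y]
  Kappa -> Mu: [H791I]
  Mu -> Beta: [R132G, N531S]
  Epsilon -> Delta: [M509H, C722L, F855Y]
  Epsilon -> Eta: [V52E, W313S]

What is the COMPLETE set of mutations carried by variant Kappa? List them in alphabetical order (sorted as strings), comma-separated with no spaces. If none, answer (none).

Answer: Q345C

Derivation:
At Gamma: gained [] -> total []
At Kappa: gained ['Q345C'] -> total ['Q345C']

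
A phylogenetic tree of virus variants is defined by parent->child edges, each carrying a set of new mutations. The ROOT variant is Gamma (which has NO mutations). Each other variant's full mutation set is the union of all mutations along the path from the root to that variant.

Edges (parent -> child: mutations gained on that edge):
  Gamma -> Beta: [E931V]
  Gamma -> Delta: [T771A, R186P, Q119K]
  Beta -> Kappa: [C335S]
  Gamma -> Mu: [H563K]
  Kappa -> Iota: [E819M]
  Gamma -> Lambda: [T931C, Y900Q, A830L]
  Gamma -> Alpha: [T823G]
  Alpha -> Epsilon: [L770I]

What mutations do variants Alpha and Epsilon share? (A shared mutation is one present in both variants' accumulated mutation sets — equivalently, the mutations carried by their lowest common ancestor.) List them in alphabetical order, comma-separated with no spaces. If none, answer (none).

Answer: T823G

Derivation:
Accumulating mutations along path to Alpha:
  At Gamma: gained [] -> total []
  At Alpha: gained ['T823G'] -> total ['T823G']
Mutations(Alpha) = ['T823G']
Accumulating mutations along path to Epsilon:
  At Gamma: gained [] -> total []
  At Alpha: gained ['T823G'] -> total ['T823G']
  At Epsilon: gained ['L770I'] -> total ['L770I', 'T823G']
Mutations(Epsilon) = ['L770I', 'T823G']
Intersection: ['T823G'] ∩ ['L770I', 'T823G'] = ['T823G']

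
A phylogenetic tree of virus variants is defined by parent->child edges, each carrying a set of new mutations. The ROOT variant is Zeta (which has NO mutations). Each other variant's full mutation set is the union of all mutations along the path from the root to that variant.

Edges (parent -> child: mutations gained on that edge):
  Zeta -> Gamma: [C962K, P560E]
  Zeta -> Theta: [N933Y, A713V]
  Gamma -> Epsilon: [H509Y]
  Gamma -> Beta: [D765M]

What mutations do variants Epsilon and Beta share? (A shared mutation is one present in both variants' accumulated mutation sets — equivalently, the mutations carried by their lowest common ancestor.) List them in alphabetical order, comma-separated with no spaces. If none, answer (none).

Answer: C962K,P560E

Derivation:
Accumulating mutations along path to Epsilon:
  At Zeta: gained [] -> total []
  At Gamma: gained ['C962K', 'P560E'] -> total ['C962K', 'P560E']
  At Epsilon: gained ['H509Y'] -> total ['C962K', 'H509Y', 'P560E']
Mutations(Epsilon) = ['C962K', 'H509Y', 'P560E']
Accumulating mutations along path to Beta:
  At Zeta: gained [] -> total []
  At Gamma: gained ['C962K', 'P560E'] -> total ['C962K', 'P560E']
  At Beta: gained ['D765M'] -> total ['C962K', 'D765M', 'P560E']
Mutations(Beta) = ['C962K', 'D765M', 'P560E']
Intersection: ['C962K', 'H509Y', 'P560E'] ∩ ['C962K', 'D765M', 'P560E'] = ['C962K', 'P560E']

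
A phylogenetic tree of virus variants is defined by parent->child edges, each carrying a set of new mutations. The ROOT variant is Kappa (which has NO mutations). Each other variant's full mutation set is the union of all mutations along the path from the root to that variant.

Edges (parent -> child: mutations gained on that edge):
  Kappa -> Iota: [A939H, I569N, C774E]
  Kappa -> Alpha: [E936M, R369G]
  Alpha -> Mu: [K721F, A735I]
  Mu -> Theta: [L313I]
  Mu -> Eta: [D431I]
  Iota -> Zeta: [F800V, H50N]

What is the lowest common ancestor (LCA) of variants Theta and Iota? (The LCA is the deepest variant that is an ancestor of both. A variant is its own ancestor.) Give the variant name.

Answer: Kappa

Derivation:
Path from root to Theta: Kappa -> Alpha -> Mu -> Theta
  ancestors of Theta: {Kappa, Alpha, Mu, Theta}
Path from root to Iota: Kappa -> Iota
  ancestors of Iota: {Kappa, Iota}
Common ancestors: {Kappa}
Walk up from Iota: Iota (not in ancestors of Theta), Kappa (in ancestors of Theta)
Deepest common ancestor (LCA) = Kappa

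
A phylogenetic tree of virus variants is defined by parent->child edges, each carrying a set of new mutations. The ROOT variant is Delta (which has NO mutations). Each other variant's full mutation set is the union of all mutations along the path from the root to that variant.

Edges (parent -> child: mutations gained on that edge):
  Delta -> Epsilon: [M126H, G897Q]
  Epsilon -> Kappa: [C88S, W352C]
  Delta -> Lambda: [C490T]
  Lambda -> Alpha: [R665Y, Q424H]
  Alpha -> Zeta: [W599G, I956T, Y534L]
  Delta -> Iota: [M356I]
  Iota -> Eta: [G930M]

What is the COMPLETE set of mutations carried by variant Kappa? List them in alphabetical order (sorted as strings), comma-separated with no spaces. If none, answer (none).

At Delta: gained [] -> total []
At Epsilon: gained ['M126H', 'G897Q'] -> total ['G897Q', 'M126H']
At Kappa: gained ['C88S', 'W352C'] -> total ['C88S', 'G897Q', 'M126H', 'W352C']

Answer: C88S,G897Q,M126H,W352C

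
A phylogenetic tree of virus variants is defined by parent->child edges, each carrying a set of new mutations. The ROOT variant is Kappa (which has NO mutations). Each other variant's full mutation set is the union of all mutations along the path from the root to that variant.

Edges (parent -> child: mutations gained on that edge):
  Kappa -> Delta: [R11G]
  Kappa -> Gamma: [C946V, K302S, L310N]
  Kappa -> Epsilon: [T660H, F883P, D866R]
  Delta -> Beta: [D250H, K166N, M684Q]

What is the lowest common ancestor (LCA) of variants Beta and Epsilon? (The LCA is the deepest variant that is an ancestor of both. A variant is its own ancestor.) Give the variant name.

Answer: Kappa

Derivation:
Path from root to Beta: Kappa -> Delta -> Beta
  ancestors of Beta: {Kappa, Delta, Beta}
Path from root to Epsilon: Kappa -> Epsilon
  ancestors of Epsilon: {Kappa, Epsilon}
Common ancestors: {Kappa}
Walk up from Epsilon: Epsilon (not in ancestors of Beta), Kappa (in ancestors of Beta)
Deepest common ancestor (LCA) = Kappa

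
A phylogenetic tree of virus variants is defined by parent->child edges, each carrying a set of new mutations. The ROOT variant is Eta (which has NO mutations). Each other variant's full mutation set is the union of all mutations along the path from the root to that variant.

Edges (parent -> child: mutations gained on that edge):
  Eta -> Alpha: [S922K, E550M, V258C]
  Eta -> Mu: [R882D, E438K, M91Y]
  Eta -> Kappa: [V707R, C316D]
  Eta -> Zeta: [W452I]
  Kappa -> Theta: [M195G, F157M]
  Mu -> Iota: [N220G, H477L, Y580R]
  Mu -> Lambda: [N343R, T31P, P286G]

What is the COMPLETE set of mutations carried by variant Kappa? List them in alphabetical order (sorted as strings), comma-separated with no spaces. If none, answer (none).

At Eta: gained [] -> total []
At Kappa: gained ['V707R', 'C316D'] -> total ['C316D', 'V707R']

Answer: C316D,V707R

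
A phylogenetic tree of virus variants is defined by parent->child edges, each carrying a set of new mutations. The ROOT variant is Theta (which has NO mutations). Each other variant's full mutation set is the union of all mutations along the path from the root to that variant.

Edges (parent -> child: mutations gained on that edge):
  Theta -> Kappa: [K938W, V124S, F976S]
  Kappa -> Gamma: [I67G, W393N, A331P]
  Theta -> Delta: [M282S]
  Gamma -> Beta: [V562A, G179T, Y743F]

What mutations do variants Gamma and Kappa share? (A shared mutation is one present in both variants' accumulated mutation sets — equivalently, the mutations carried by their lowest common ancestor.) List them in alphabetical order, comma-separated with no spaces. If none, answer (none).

Answer: F976S,K938W,V124S

Derivation:
Accumulating mutations along path to Gamma:
  At Theta: gained [] -> total []
  At Kappa: gained ['K938W', 'V124S', 'F976S'] -> total ['F976S', 'K938W', 'V124S']
  At Gamma: gained ['I67G', 'W393N', 'A331P'] -> total ['A331P', 'F976S', 'I67G', 'K938W', 'V124S', 'W393N']
Mutations(Gamma) = ['A331P', 'F976S', 'I67G', 'K938W', 'V124S', 'W393N']
Accumulating mutations along path to Kappa:
  At Theta: gained [] -> total []
  At Kappa: gained ['K938W', 'V124S', 'F976S'] -> total ['F976S', 'K938W', 'V124S']
Mutations(Kappa) = ['F976S', 'K938W', 'V124S']
Intersection: ['A331P', 'F976S', 'I67G', 'K938W', 'V124S', 'W393N'] ∩ ['F976S', 'K938W', 'V124S'] = ['F976S', 'K938W', 'V124S']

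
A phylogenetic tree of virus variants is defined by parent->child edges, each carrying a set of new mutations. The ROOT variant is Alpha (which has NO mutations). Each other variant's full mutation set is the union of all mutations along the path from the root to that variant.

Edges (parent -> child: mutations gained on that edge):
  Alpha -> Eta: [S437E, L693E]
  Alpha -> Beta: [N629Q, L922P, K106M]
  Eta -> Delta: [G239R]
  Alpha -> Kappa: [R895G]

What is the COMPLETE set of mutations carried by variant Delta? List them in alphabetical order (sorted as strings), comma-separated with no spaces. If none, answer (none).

Answer: G239R,L693E,S437E

Derivation:
At Alpha: gained [] -> total []
At Eta: gained ['S437E', 'L693E'] -> total ['L693E', 'S437E']
At Delta: gained ['G239R'] -> total ['G239R', 'L693E', 'S437E']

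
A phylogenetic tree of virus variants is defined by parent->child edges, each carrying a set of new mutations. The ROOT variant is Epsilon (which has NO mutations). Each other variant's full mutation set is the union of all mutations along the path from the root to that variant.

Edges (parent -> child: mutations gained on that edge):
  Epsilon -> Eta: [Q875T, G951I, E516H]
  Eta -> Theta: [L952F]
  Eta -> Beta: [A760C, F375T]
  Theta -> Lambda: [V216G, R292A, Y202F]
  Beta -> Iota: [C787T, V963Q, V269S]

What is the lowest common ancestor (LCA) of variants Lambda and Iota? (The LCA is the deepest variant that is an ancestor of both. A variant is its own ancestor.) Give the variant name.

Answer: Eta

Derivation:
Path from root to Lambda: Epsilon -> Eta -> Theta -> Lambda
  ancestors of Lambda: {Epsilon, Eta, Theta, Lambda}
Path from root to Iota: Epsilon -> Eta -> Beta -> Iota
  ancestors of Iota: {Epsilon, Eta, Beta, Iota}
Common ancestors: {Epsilon, Eta}
Walk up from Iota: Iota (not in ancestors of Lambda), Beta (not in ancestors of Lambda), Eta (in ancestors of Lambda), Epsilon (in ancestors of Lambda)
Deepest common ancestor (LCA) = Eta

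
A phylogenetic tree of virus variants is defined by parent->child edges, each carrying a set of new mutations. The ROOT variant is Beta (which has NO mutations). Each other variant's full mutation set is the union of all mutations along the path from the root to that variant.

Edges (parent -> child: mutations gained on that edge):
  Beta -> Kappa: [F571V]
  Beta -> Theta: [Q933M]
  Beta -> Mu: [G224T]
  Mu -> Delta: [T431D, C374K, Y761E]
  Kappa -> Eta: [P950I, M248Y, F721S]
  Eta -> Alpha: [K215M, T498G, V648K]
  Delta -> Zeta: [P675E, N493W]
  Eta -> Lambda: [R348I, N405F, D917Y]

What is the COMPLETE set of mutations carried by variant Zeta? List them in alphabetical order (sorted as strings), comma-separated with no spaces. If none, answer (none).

At Beta: gained [] -> total []
At Mu: gained ['G224T'] -> total ['G224T']
At Delta: gained ['T431D', 'C374K', 'Y761E'] -> total ['C374K', 'G224T', 'T431D', 'Y761E']
At Zeta: gained ['P675E', 'N493W'] -> total ['C374K', 'G224T', 'N493W', 'P675E', 'T431D', 'Y761E']

Answer: C374K,G224T,N493W,P675E,T431D,Y761E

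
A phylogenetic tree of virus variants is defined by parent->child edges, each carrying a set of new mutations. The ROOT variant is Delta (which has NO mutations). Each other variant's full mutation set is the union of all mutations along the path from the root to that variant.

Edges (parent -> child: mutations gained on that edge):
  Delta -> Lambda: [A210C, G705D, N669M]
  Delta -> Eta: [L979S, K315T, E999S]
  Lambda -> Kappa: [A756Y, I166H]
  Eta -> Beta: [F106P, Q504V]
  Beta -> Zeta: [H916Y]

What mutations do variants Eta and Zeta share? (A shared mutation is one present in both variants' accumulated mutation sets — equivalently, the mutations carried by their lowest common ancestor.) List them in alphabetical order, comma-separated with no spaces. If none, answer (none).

Accumulating mutations along path to Eta:
  At Delta: gained [] -> total []
  At Eta: gained ['L979S', 'K315T', 'E999S'] -> total ['E999S', 'K315T', 'L979S']
Mutations(Eta) = ['E999S', 'K315T', 'L979S']
Accumulating mutations along path to Zeta:
  At Delta: gained [] -> total []
  At Eta: gained ['L979S', 'K315T', 'E999S'] -> total ['E999S', 'K315T', 'L979S']
  At Beta: gained ['F106P', 'Q504V'] -> total ['E999S', 'F106P', 'K315T', 'L979S', 'Q504V']
  At Zeta: gained ['H916Y'] -> total ['E999S', 'F106P', 'H916Y', 'K315T', 'L979S', 'Q504V']
Mutations(Zeta) = ['E999S', 'F106P', 'H916Y', 'K315T', 'L979S', 'Q504V']
Intersection: ['E999S', 'K315T', 'L979S'] ∩ ['E999S', 'F106P', 'H916Y', 'K315T', 'L979S', 'Q504V'] = ['E999S', 'K315T', 'L979S']

Answer: E999S,K315T,L979S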